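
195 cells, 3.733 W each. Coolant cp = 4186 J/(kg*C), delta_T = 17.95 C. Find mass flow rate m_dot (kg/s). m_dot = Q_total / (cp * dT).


Q_total = 195 * 3.733 = 727.94 W
m_dot = Q_total / (cp * dT) = 727.94 / (4186 * 17.95) = 0.009688 kg/s

0.009688 kg/s


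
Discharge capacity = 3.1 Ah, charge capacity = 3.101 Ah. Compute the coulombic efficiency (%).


eta_c = Q_dis / Q_chg * 100 = 3.1 / 3.101 * 100 = 99.97%

99.97%


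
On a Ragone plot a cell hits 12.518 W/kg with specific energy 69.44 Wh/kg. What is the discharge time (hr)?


t = E / P = 69.44 / 12.518 = 5.547 hr

5.547 hr


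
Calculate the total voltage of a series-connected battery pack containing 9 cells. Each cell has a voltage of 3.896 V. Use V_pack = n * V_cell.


V_pack = n * V_cell = 9 * 3.896 = 35.064 V

35.064 V


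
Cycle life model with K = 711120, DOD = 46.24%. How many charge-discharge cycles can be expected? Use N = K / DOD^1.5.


Step 1: DOD^1.5 = 46.24^1.5 = 314.43
Step 2: N = 711120 / 314.43 = 2262 cycles

2262 cycles


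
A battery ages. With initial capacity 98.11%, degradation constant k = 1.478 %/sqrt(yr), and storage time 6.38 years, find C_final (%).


Step 1: sqrt(6.38 yr) = 2.5259
Step 2: drop = 1.478 * 2.5259 = 3.7333
Step 3: C_final = 98.11 - 3.7333 = 94.38%

94.38%


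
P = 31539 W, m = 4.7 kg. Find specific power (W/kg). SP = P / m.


Specific power = 31539 W / 4.7 kg = 6710 W/kg

6710 W/kg


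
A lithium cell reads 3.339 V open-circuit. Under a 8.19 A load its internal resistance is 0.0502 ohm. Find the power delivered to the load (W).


Step 1: V_terminal = OCV - I*R = 3.339 - 8.19 * 0.0502 = 2.9279 V
Step 2: P_out = V_terminal * I = 2.9279 * 8.19 = 23.98 W

23.98 W


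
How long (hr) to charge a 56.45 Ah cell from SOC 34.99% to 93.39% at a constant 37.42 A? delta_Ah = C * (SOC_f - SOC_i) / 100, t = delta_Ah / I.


delta_Ah = 56.45 * (93.39 - 34.99) / 100 = 32.967 Ah
t = delta_Ah / I = 32.967 / 37.42 = 0.8810 hr

0.8810 hr


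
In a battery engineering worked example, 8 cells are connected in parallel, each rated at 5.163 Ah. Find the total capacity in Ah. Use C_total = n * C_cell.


C_total = 8 * 5.163 = 41.304 Ah

41.304 Ah


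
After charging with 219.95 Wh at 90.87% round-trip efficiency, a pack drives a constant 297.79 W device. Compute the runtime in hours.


Step 1: E_discharge = eta/100 * E_charge = 90.87/100 * 219.95 = 199.87 Wh
Step 2: t = E_discharge / P = 199.87 / 297.79 = 0.6712 hr

0.6712 hr


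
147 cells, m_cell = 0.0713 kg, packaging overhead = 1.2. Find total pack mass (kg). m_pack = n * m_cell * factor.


Cell mass sum = 147 * 0.0713 = 10.481 kg
With overhead 1.2: m_pack = 10.481 * 1.2 = 12.58 kg

12.58 kg


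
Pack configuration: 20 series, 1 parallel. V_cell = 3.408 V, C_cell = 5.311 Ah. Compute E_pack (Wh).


V_pack = 20 * 3.408 = 68.16 V
C_pack = 1 * 5.311 = 5.311 Ah
E = V_pack * C_pack = 68.16 * 5.311 = 362.0 Wh

362.0 Wh


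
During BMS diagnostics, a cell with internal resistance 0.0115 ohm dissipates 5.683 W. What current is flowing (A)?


I = sqrt(Q / R) = sqrt(5.683 / 0.0115) = sqrt(494.17) = 22.23 A

22.23 A


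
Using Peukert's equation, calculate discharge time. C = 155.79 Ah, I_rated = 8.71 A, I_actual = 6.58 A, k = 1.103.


t_rated = C / I_rated = 155.79 / 8.71 = 17.886 hr
(I_rated/I)^k = (1.3237)^1.103 = 1.3625
t = t_rated * (I_rated/I)^k = 17.886 * 1.3625 = 24.37 hr

24.37 hr


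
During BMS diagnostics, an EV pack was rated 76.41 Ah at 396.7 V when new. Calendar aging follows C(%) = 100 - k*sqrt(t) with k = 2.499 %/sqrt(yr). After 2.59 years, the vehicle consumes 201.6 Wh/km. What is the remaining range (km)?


Step 1: capacity retention = 100 - 2.499 * sqrt(2.59) = 100 - 2.499 * 1.6093 = 95.978%
Step 2: C_now = 76.41 * 95.978/100 = 73.337 Ah
Step 3: E_pack = V * C_now = 396.7 * 73.337 = 29093 Wh
Step 4: range = E_pack / consumption = 29093 / 201.6 = 144.3 km

144.3 km


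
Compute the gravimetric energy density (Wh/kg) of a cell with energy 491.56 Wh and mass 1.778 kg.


Specific energy = 491.56 Wh / 1.778 kg = 276.5 Wh/kg

276.5 Wh/kg


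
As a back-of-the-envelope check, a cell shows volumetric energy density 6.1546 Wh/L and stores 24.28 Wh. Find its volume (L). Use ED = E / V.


V = E / ED = 24.28 / 6.1546 = 3.945 L

3.945 L


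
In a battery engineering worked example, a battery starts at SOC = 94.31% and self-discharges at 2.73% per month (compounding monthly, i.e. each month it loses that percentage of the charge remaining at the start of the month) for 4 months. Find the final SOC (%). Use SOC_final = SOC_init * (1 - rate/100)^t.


decay = (1 - 2.73/100)^4 = 0.89519
SOC_final = 94.31 * 0.89519 = 84.43%

84.43%


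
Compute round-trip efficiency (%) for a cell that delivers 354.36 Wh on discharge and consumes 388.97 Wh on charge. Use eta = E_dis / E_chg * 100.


eta_e = E_dis / E_chg * 100 = 354.36 / 388.97 * 100 = 91.10%

91.10%


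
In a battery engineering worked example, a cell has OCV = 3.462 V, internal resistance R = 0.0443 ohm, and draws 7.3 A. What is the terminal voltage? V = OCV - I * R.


IR drop = 7.3 * 0.0443 = 0.32339 V
V = 3.462 - 0.32339 = 3.139 V

3.139 V


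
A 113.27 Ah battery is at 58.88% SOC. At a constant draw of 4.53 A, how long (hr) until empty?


Step 1: remaining = SOC/100 * C_total = 58.88/100 * 113.27 = 66.693 Ah
Step 2: t = remaining / I = 66.693 / 4.53 = 14.72 hr

14.72 hr


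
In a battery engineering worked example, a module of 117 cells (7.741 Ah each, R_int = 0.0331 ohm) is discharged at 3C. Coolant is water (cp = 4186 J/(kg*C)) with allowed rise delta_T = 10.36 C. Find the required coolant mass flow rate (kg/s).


Step 1: I = 3 * 7.741 = 23.223 A
Step 2: Q_cell = I^2 * R = 23.223^2 * 0.0331 = 17.851 W
Step 3: Q_total = 117 * 17.851 = 2088.6 W
Step 4: m_dot = Q_total / (cp * dT) = 2088.6 / (4186 * 10.36) = 0.04816 kg/s

0.04816 kg/s


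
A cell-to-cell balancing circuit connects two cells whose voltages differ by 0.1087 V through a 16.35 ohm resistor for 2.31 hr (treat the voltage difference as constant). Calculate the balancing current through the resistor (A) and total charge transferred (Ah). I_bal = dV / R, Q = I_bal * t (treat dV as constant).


First, Ohm's law: I_bal = 0.1087 V / 16.35 ohm = 0.0066483 A
Then Q = I * t = 0.0066483 A * 2.31 hr = 0.01536 Ah

I=0.0066483 A, Q=0.01536 Ah


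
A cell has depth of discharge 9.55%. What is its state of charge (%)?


SOC = 100 - DOD = 100 - 9.55 = 90.45%

90.45%


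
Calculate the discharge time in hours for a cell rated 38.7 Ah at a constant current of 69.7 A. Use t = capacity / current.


Runtime = 38.7 Ah / 69.7 A = 0.5552 hr

0.5552 hr


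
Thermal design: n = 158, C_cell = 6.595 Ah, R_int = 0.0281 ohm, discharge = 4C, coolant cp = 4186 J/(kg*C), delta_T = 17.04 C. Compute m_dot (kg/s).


Step 1: I = 4 * 6.595 = 26.38 A
Step 2: Q_cell = I^2 * R = 26.38^2 * 0.0281 = 19.555 W
Step 3: Q_total = 158 * 19.555 = 3089.7 W
Step 4: m_dot = Q_total / (cp * dT) = 3089.7 / (4186 * 17.04) = 0.04332 kg/s

0.04332 kg/s


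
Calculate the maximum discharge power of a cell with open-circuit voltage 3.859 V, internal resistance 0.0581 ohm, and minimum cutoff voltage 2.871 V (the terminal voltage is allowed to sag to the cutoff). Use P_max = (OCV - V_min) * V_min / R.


P_max = (OCV - V_min) * V_min / R = (3.859 - 2.871) * 2.871 / 0.0581 = 0.988 * 2.871 / 0.0581 = 48.82 W

48.82 W


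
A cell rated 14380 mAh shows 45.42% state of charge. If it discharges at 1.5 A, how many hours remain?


Convert: C_total = 14380 mAh = 14.38 Ah
Step 1: remaining = SOC/100 * C_total = 45.42/100 * 14.38 = 6.5314 Ah
Step 2: t = remaining / I = 6.5314 / 1.5 = 4.354 hr

4.354 hr


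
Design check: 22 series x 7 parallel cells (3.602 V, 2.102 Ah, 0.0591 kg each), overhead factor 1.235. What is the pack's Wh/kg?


Step 1: V_pack = 22 * 3.602 = 79.244 V
Step 2: C_pack = 7 * 2.102 = 14.714 Ah
Step 3: E_pack = V_pack * C_pack = 79.244 * 14.714 = 1166 Wh
Step 4: m_pack = 22 * 7 * 0.0591 * 1.235 = 11.24 kg
Step 5: ED = E_pack / m_pack = 1166 / 11.24 = 103.7 Wh/kg

103.7 Wh/kg


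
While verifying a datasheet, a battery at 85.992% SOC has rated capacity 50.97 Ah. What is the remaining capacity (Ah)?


remaining = SOC / 100 * total = 85.992 / 100 * 50.97 = 43.83 Ah

43.83 Ah


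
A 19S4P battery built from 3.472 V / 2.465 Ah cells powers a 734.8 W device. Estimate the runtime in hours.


Step 1: E_pack = Ns * V_cell * Np * C_cell = 19 * 3.472 * 4 * 2.465 = 650.44 Wh
Step 2: t = E_pack / P = 650.44 / 734.8 = 0.8852 hr

0.8852 hr


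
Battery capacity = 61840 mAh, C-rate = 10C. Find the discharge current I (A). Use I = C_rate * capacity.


Convert: capacity = 61840 mAh = 61.84 Ah
At 10C: I = 10 * 61.84 Ah = 618.4 A

618.4 A


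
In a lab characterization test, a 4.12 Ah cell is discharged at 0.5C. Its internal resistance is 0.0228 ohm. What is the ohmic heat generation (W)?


Step 1: I = C_rate * capacity = 0.5 * 4.12 = 2.06 A
Step 2: Q = I^2 * R = 2.06^2 * 0.0228 = 4.2436 * 0.0228 = 0.09675 W

0.09675 W


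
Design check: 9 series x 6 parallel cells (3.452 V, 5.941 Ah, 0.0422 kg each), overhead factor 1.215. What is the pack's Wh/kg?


Step 1: V_pack = 9 * 3.452 = 31.068 V
Step 2: C_pack = 6 * 5.941 = 35.646 Ah
Step 3: E_pack = V_pack * C_pack = 31.068 * 35.646 = 1107.4 Wh
Step 4: m_pack = 9 * 6 * 0.0422 * 1.215 = 2.7687 kg
Step 5: ED = E_pack / m_pack = 1107.4 / 2.7687 = 400.0 Wh/kg

400.0 Wh/kg


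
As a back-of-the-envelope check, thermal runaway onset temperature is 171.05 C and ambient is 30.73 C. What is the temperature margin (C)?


margin = T_onset - T_ambient = 171.05 - 30.73 = 140.32 C

140.32 C


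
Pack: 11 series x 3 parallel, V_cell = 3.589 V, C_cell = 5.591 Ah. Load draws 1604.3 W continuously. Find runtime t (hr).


Step 1: E_pack = Ns * V_cell * Np * C_cell = 11 * 3.589 * 3 * 5.591 = 662.18 Wh
Step 2: t = E_pack / P = 662.18 / 1604.3 = 0.4128 hr

0.4128 hr


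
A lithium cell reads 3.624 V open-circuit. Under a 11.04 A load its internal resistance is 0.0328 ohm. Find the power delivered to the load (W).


Step 1: V_terminal = OCV - I*R = 3.624 - 11.04 * 0.0328 = 3.2619 V
Step 2: P_out = V_terminal * I = 3.2619 * 11.04 = 36.01 W

36.01 W


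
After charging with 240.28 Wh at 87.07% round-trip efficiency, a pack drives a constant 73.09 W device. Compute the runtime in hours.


Step 1: E_discharge = eta/100 * E_charge = 87.07/100 * 240.28 = 209.21 Wh
Step 2: t = E_discharge / P = 209.21 / 73.09 = 2.862 hr

2.862 hr


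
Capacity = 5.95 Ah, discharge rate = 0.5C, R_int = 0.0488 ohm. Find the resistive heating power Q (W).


Step 1: I = C_rate * capacity = 0.5 * 5.95 = 2.975 A
Step 2: Q = I^2 * R = 2.975^2 * 0.0488 = 8.8506 * 0.0488 = 0.4319 W

0.4319 W


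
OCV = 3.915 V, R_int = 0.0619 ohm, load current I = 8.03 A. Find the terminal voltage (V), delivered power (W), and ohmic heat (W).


Step 1: V_terminal = OCV - I*R = 3.915 - 8.03 * 0.0619 = 3.4179 V
Step 2: P_out = V_terminal * I = 3.4179 * 8.03 = 27.45 W
Step 3: Q = I^2 * R = 8.03^2 * 0.0619 = 3.991 W

V=3.4179 V, P=27.45 W, Q=3.991 W


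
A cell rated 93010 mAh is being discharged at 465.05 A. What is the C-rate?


Convert: capacity = 93010 mAh = 93.01 Ah
Rearranging: C_rate = 465.05 / 93.01 = 5C

5C


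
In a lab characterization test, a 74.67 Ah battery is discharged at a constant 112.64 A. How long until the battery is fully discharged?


Runtime = 74.67 Ah / 112.64 A = 0.6629 hr

0.6629 hr


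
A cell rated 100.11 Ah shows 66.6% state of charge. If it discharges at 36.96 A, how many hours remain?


Step 1: remaining = SOC/100 * C_total = 66.6/100 * 100.11 = 66.673 Ah
Step 2: t = remaining / I = 66.673 / 36.96 = 1.804 hr

1.804 hr


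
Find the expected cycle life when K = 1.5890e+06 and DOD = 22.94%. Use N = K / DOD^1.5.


DOD^1.5 = 109.87
N = K / DOD^1.5 = 1.5890e+06 / 109.87 = 14460

14460 cycles


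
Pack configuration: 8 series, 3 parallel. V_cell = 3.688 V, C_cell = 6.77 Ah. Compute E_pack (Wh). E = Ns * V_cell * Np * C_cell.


V_pack = 8 * 3.688 = 29.504 V
C_pack = 3 * 6.77 = 20.31 Ah
E = V_pack * C_pack = 29.504 * 20.31 = 599.2 Wh

599.2 Wh


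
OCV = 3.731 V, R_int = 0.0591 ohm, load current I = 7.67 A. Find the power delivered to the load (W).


Step 1: V_terminal = OCV - I*R = 3.731 - 7.67 * 0.0591 = 3.2777 V
Step 2: P_out = V_terminal * I = 3.2777 * 7.67 = 25.14 W

25.14 W


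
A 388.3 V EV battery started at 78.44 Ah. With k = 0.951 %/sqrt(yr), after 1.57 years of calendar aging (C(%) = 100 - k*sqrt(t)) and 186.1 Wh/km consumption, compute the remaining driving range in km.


Step 1: capacity retention = 100 - 0.951 * sqrt(1.57) = 100 - 0.951 * 1.253 = 98.808%
Step 2: C_now = 78.44 * 98.808/100 = 77.505 Ah
Step 3: E_pack = V * C_now = 388.3 * 77.505 = 30095 Wh
Step 4: range = E_pack / consumption = 30095 / 186.1 = 161.7 km

161.7 km


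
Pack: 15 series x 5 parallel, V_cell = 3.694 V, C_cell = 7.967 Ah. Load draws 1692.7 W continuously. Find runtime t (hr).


Step 1: E_pack = Ns * V_cell * Np * C_cell = 15 * 3.694 * 5 * 7.967 = 2207.3 Wh
Step 2: t = E_pack / P = 2207.3 / 1692.7 = 1.304 hr

1.304 hr


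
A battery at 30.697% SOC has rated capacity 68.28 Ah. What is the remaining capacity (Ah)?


remaining = SOC / 100 * total = 30.697 / 100 * 68.28 = 20.96 Ah

20.96 Ah


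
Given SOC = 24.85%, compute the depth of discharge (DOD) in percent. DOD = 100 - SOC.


Complement of SOC: DOD = 100% - 24.85% = 75.15%

75.15%


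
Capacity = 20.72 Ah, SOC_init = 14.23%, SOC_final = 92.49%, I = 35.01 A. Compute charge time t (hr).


Step 1: dSOC = 92.49% - 14.23% = 78.26%
Step 2: delta_Ah = 20.72 * 78.26 / 100 = 16.215 Ah
Step 3: t = 16.215 / 35.01 = 0.4632 hr

0.4632 hr


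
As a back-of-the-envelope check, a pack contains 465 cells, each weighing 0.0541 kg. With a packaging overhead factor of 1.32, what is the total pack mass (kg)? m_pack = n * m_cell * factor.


m_pack = n * m_cell * overhead = 465 * 0.0541 * 1.32 = 33.21 kg

33.21 kg


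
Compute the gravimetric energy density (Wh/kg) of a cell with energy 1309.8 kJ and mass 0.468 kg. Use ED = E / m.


Convert: E = 1309.8 kJ = 363.83 Wh
ED = E / m = 363.83 / 0.468 = 777.4 Wh/kg

777.4 Wh/kg


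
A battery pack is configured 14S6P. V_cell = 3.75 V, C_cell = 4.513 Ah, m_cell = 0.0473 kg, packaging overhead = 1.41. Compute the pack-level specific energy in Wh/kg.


Step 1: V_pack = 14 * 3.75 = 52.5 V
Step 2: C_pack = 6 * 4.513 = 27.078 Ah
Step 3: E_pack = V_pack * C_pack = 52.5 * 27.078 = 1421.6 Wh
Step 4: m_pack = 14 * 6 * 0.0473 * 1.41 = 5.6022 kg
Step 5: ED = E_pack / m_pack = 1421.6 / 5.6022 = 253.8 Wh/kg

253.8 Wh/kg


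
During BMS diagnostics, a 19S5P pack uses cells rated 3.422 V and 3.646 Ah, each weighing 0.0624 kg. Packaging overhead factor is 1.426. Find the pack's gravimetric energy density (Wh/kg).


Step 1: V_pack = 19 * 3.422 = 65.018 V
Step 2: C_pack = 5 * 3.646 = 18.23 Ah
Step 3: E_pack = V_pack * C_pack = 65.018 * 18.23 = 1185.3 Wh
Step 4: m_pack = 19 * 5 * 0.0624 * 1.426 = 8.4533 kg
Step 5: ED = E_pack / m_pack = 1185.3 / 8.4533 = 140.2 Wh/kg

140.2 Wh/kg


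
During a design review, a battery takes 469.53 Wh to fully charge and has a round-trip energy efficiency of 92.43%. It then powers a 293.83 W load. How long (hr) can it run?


Step 1: E_discharge = eta/100 * E_charge = 92.43/100 * 469.53 = 433.99 Wh
Step 2: t = E_discharge / P = 433.99 / 293.83 = 1.477 hr

1.477 hr


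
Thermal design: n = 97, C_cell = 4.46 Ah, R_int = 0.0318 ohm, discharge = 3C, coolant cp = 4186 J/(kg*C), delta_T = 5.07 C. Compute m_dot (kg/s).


Step 1: I = 3 * 4.46 = 13.38 A
Step 2: Q_cell = I^2 * R = 13.38^2 * 0.0318 = 5.693 W
Step 3: Q_total = 97 * 5.693 = 552.22 W
Step 4: m_dot = Q_total / (cp * dT) = 552.22 / (4186 * 5.07) = 0.02602 kg/s

0.02602 kg/s


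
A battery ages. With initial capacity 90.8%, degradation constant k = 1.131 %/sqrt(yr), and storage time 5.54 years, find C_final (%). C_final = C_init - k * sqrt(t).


sqrt(t) = sqrt(5.54) = 2.3537
C_final = 90.8 - 1.131 * 2.3537 = 88.14%

88.14%


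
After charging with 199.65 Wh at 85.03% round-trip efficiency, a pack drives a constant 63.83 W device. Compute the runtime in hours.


Step 1: E_discharge = eta/100 * E_charge = 85.03/100 * 199.65 = 169.76 Wh
Step 2: t = E_discharge / P = 169.76 / 63.83 = 2.660 hr

2.660 hr


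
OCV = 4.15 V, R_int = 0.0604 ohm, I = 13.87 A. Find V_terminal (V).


IR drop = 13.87 * 0.0604 = 0.83775 V
V = 4.15 - 0.83775 = 3.312 V

3.312 V


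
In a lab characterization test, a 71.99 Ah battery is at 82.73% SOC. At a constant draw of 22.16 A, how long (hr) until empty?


Step 1: remaining = SOC/100 * C_total = 82.73/100 * 71.99 = 59.557 Ah
Step 2: t = remaining / I = 59.557 / 22.16 = 2.688 hr

2.688 hr


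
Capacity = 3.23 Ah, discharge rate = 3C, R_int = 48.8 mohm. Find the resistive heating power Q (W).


Convert: R = 48.8 mohm = 0.0488 ohm
Step 1: I = C_rate * capacity = 3 * 3.23 = 9.69 A
Step 2: Q = I^2 * R = 9.69^2 * 0.0488 = 93.896 * 0.0488 = 4.582 W

4.582 W


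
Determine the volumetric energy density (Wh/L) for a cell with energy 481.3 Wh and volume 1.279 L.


Volumetric ED = 481.3 Wh / 1.279 L = 376.3 Wh/L

376.3 Wh/L


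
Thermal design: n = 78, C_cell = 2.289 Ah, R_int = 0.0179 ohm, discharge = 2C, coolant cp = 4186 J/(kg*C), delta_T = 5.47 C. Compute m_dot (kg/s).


Step 1: I = 2 * 2.289 = 4.578 A
Step 2: Q_cell = I^2 * R = 4.578^2 * 0.0179 = 0.37515 W
Step 3: Q_total = 78 * 0.37515 = 29.262 W
Step 4: m_dot = Q_total / (cp * dT) = 29.262 / (4186 * 5.47) = 0.001278 kg/s

0.001278 kg/s


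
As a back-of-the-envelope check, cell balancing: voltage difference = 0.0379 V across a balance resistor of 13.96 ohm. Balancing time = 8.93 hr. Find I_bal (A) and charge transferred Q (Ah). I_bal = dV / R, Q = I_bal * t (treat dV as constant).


I_bal = dV / R = 0.0379 / 13.96 = 0.0027149 A
Q = I_bal * t = 0.0027149 * 8.93 = 0.02424 Ah

I=0.0027149 A, Q=0.02424 Ah


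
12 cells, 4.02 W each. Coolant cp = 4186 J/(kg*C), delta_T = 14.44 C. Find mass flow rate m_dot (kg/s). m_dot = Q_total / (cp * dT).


Q_total = 12 * 4.02 = 48.24 W
m_dot = Q_total / (cp * dT) = 48.24 / (4186 * 14.44) = 7.981e-04 kg/s

7.981e-04 kg/s


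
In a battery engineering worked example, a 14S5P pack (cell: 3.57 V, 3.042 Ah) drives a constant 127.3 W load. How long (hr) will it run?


Step 1: E_pack = Ns * V_cell * Np * C_cell = 14 * 3.57 * 5 * 3.042 = 760.2 Wh
Step 2: t = E_pack / P = 760.2 / 127.3 = 5.972 hr

5.972 hr


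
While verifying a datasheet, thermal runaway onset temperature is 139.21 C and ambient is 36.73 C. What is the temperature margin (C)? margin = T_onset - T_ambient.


margin = T_onset - T_ambient = 139.21 - 36.73 = 102.48 C

102.48 C


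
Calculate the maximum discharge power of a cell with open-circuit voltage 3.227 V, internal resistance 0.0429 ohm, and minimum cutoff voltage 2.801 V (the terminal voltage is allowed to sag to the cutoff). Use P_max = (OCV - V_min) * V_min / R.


dV = OCV - V_min = 0.426 V (so I_max = dV / R)
P_max = dV * V_min / R = 0.426 * 2.801 / 0.0429 = 27.81 W

27.81 W


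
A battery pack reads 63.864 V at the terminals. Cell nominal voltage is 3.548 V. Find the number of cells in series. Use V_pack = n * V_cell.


Rearranging: n = V_pack / V_cell = 63.864 / 3.548 = 18 cells

18


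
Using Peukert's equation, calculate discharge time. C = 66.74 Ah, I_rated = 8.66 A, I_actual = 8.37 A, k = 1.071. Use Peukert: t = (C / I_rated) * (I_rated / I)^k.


t_rated = C / I_rated = 66.74 / 8.66 = 7.7067 hr
(I_rated/I)^k = (1.0346)^1.071 = 1.0371
t = t_rated * (I_rated/I)^k = 7.7067 * 1.0371 = 7.993 hr

7.993 hr


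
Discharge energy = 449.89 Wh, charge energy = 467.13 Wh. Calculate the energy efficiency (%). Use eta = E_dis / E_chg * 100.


eta_e = E_dis / E_chg * 100 = 449.89 / 467.13 * 100 = 96.31%

96.31%


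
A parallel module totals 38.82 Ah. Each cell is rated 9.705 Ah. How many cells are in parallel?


n = C_total / C_cell = 38.82 / 9.705 = 4

4


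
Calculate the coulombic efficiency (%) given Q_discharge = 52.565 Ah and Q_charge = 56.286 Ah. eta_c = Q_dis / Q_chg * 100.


eta_c = Q_dis / Q_chg * 100 = 52.565 / 56.286 * 100 = 93.39%

93.39%


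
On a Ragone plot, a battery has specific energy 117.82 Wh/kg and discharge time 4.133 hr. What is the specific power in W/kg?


P_specific = E / t = 117.82 / 4.133 = 28.51 W/kg

28.51 W/kg


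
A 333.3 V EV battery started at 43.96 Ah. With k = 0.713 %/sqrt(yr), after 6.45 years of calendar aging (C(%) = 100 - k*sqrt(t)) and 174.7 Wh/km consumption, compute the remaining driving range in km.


Step 1: capacity retention = 100 - 0.713 * sqrt(6.45) = 100 - 0.713 * 2.5397 = 98.189%
Step 2: C_now = 43.96 * 98.189/100 = 43.164 Ah
Step 3: E_pack = V * C_now = 333.3 * 43.164 = 14387 Wh
Step 4: range = E_pack / consumption = 14387 / 174.7 = 82.35 km

82.35 km


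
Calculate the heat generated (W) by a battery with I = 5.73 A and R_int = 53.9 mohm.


Convert: R = 53.9 mohm = 0.0539 ohm
Q = I^2 * R = 5.73^2 * 0.0539 = 1.770 W

1.770 W


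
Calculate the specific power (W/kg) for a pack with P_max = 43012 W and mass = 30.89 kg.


Specific power = 43012 W / 30.89 kg = 1392 W/kg

1392 W/kg


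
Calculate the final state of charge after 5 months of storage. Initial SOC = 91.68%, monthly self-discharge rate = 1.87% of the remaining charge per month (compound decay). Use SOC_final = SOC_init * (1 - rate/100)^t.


decay = (1 - 1.87/100)^5 = 0.90993
SOC_final = 91.68 * 0.90993 = 83.42%

83.42%


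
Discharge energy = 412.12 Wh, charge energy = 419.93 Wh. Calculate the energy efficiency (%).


eta_e = E_dis / E_chg * 100 = 412.12 / 419.93 * 100 = 98.14%

98.14%


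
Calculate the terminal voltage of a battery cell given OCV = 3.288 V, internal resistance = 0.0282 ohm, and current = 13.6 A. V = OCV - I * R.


V = OCV - I*R = 3.288 - 13.6 * 0.0282 = 2.904 V

2.904 V


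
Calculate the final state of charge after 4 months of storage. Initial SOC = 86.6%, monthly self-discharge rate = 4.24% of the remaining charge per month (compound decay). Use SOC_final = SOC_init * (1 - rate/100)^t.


Monthly retention factor = 1 - 4.24/100 = 0.9576
Over 4 months: factor^4 = 0.84088
SOC_final = 86.6 * 0.84088 = 72.82%

72.82%


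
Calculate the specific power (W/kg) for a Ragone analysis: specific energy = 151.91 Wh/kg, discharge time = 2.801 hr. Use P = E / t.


Specific power = 151.91 Wh/kg / 2.801 hr = 54.23 W/kg

54.23 W/kg


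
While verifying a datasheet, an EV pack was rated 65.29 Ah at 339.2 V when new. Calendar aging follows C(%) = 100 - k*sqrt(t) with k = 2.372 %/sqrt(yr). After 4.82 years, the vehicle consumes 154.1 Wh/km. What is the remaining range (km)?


Step 1: capacity retention = 100 - 2.372 * sqrt(4.82) = 100 - 2.372 * 2.1954 = 94.793%
Step 2: C_now = 65.29 * 94.793/100 = 61.89 Ah
Step 3: E_pack = V * C_now = 339.2 * 61.89 = 20993 Wh
Step 4: range = E_pack / consumption = 20993 / 154.1 = 136.2 km

136.2 km


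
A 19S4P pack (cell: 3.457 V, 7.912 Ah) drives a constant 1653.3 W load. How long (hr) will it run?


Step 1: E_pack = Ns * V_cell * Np * C_cell = 19 * 3.457 * 4 * 7.912 = 2078.7 Wh
Step 2: t = E_pack / P = 2078.7 / 1653.3 = 1.257 hr

1.257 hr


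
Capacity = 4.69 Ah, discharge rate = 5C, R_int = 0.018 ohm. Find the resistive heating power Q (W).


Step 1: I = C_rate * capacity = 5 * 4.69 = 23.45 A
Step 2: Q = I^2 * R = 23.45^2 * 0.018 = 549.9 * 0.018 = 9.898 W

9.898 W


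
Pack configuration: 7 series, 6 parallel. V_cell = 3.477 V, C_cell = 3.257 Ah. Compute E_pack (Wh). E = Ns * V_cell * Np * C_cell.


E = Ns * Vcell * Np * Ccell = 7 * 3.477 * 6 * 3.257 = 475.6 Wh

475.6 Wh


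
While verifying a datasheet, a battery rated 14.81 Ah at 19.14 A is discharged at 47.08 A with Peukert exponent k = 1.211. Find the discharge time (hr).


Step 1: t_rated = C / I_rated = 14.81 / 19.14 = 0.77377 hr
Step 2: ratio = 19.14 / 47.08 = 0.40654
Step 3: ratio^k = 0.40654^1.211 = 0.33622
Step 4: t = t_rated * ratio^k = 0.77377 * 0.33622 = 0.2602 hr

0.2602 hr


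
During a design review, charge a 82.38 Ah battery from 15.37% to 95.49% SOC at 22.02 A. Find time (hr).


Step 1: dSOC = 95.49% - 15.37% = 80.12%
Step 2: delta_Ah = 82.38 * 80.12 / 100 = 66.003 Ah
Step 3: t = 66.003 / 22.02 = 2.997 hr

2.997 hr


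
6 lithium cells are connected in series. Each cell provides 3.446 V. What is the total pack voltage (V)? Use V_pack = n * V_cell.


V_pack = n * V_cell = 6 * 3.446 = 20.676 V

20.676 V


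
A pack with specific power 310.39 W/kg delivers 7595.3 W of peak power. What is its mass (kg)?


m = P / SP = 7595.3 / 310.39 = 24.47 kg

24.47 kg


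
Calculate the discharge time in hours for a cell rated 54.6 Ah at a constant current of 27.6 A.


t = capacity / current = 54.6 / 27.6 = 1.978 hr

1.978 hr


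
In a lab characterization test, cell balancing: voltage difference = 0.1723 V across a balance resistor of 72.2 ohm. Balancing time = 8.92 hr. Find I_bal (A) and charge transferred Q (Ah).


First, Ohm's law: I_bal = 0.1723 V / 72.2 ohm = 0.0023864 A
Then Q = I * t = 0.0023864 A * 8.92 hr = 0.02129 Ah

I=0.0023864 A, Q=0.02129 Ah


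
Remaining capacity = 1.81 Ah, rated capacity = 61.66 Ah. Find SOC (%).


SOC% = 1.81 / 61.66 * 100 = 2.935%

2.935%


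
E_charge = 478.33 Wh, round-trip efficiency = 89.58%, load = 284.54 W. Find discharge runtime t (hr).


Step 1: E_discharge = eta/100 * E_charge = 89.58/100 * 478.33 = 428.49 Wh
Step 2: t = E_discharge / P = 428.49 / 284.54 = 1.506 hr

1.506 hr


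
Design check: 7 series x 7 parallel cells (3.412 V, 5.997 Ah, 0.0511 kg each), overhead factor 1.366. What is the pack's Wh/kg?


Step 1: V_pack = 7 * 3.412 = 23.884 V
Step 2: C_pack = 7 * 5.997 = 41.979 Ah
Step 3: E_pack = V_pack * C_pack = 23.884 * 41.979 = 1002.6 Wh
Step 4: m_pack = 7 * 7 * 0.0511 * 1.366 = 3.4203 kg
Step 5: ED = E_pack / m_pack = 1002.6 / 3.4203 = 293.1 Wh/kg

293.1 Wh/kg


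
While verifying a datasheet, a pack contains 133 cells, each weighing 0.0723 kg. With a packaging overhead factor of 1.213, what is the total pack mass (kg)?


m_pack = n * m_cell * overhead = 133 * 0.0723 * 1.213 = 11.66 kg

11.66 kg


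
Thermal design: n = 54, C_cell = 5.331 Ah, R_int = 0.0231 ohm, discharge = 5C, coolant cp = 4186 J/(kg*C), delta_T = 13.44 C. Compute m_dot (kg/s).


Step 1: I = 5 * 5.331 = 26.655 A
Step 2: Q_cell = I^2 * R = 26.655^2 * 0.0231 = 16.412 W
Step 3: Q_total = 54 * 16.412 = 886.25 W
Step 4: m_dot = Q_total / (cp * dT) = 886.25 / (4186 * 13.44) = 0.01575 kg/s

0.01575 kg/s


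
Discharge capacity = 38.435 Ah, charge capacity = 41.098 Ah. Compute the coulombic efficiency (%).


eta_c = Q_dis / Q_chg * 100 = 38.435 / 41.098 * 100 = 93.52%

93.52%


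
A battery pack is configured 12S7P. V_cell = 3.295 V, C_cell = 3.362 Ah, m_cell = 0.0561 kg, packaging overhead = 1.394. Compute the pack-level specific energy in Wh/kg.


Step 1: V_pack = 12 * 3.295 = 39.54 V
Step 2: C_pack = 7 * 3.362 = 23.534 Ah
Step 3: E_pack = V_pack * C_pack = 39.54 * 23.534 = 930.53 Wh
Step 4: m_pack = 12 * 7 * 0.0561 * 1.394 = 6.5691 kg
Step 5: ED = E_pack / m_pack = 930.53 / 6.5691 = 141.7 Wh/kg

141.7 Wh/kg


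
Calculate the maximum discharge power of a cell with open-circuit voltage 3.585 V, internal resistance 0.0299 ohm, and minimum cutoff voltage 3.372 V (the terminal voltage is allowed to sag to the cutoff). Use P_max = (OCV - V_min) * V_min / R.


dV = OCV - V_min = 0.213 V (so I_max = dV / R)
P_max = dV * V_min / R = 0.213 * 3.372 / 0.0299 = 24.02 W

24.02 W


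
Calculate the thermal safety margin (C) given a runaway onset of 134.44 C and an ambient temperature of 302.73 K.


Convert: T_ambient = 302.73 K = 29.58 C
margin = 134.44 - 29.58 = 104.86 C

104.86 C


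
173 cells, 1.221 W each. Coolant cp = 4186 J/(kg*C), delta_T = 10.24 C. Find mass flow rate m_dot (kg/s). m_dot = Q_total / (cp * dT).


Q_total = 173 * 1.221 = 211.23 W
m_dot = Q_total / (cp * dT) = 211.23 / (4186 * 10.24) = 0.004928 kg/s

0.004928 kg/s


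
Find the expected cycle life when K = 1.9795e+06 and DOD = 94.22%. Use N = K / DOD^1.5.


DOD^1.5 = 914.57
N = K / DOD^1.5 = 1.9795e+06 / 914.57 = 2164

2164 cycles


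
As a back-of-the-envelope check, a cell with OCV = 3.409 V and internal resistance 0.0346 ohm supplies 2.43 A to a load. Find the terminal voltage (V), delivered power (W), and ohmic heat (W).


Step 1: V_terminal = OCV - I*R = 3.409 - 2.43 * 0.0346 = 3.3249 V
Step 2: P_out = V_terminal * I = 3.3249 * 2.43 = 8.080 W
Step 3: Q = I^2 * R = 2.43^2 * 0.0346 = 0.2043 W

V=3.3249 V, P=8.080 W, Q=0.2043 W


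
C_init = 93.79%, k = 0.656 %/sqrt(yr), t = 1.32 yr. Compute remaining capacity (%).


Step 1: sqrt(1.32 yr) = 1.1489
Step 2: drop = 0.656 * 1.1489 = 0.75368
Step 3: C_final = 93.79 - 0.75368 = 93.04%

93.04%


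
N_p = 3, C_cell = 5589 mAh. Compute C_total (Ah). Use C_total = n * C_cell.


Convert: C_cell = 5589 mAh = 5.589 Ah
C_total = 3 * 5.589 = 16.767 Ah

16.767 Ah


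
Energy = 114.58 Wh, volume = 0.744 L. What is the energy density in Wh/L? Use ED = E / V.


Volumetric ED = 114.58 Wh / 0.744 L = 154.0 Wh/L

154.0 Wh/L


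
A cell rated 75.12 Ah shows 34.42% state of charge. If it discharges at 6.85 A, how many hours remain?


Step 1: remaining = SOC/100 * C_total = 34.42/100 * 75.12 = 25.856 Ah
Step 2: t = remaining / I = 25.856 / 6.85 = 3.775 hr

3.775 hr


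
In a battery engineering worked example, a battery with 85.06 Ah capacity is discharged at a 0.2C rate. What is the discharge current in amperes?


At 0.2C: I = 0.2 * 85.06 Ah = 17.012 A

17.012 A


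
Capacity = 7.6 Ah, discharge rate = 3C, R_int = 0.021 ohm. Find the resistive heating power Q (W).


Step 1: I = C_rate * capacity = 3 * 7.6 = 22.8 A
Step 2: Q = I^2 * R = 22.8^2 * 0.021 = 519.84 * 0.021 = 10.92 W

10.92 W


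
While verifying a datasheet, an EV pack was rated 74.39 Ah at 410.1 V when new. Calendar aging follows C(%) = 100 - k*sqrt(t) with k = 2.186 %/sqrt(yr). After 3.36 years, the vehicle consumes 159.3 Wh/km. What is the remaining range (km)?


Step 1: capacity retention = 100 - 2.186 * sqrt(3.36) = 100 - 2.186 * 1.833 = 95.993%
Step 2: C_now = 74.39 * 95.993/100 = 71.409 Ah
Step 3: E_pack = V * C_now = 410.1 * 71.409 = 29285 Wh
Step 4: range = E_pack / consumption = 29285 / 159.3 = 183.8 km

183.8 km


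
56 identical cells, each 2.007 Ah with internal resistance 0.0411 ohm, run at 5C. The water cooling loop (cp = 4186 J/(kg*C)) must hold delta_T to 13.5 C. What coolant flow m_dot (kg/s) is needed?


Step 1: I = 5 * 2.007 = 10.035 A
Step 2: Q_cell = I^2 * R = 10.035^2 * 0.0411 = 4.1388 W
Step 3: Q_total = 56 * 4.1388 = 231.77 W
Step 4: m_dot = Q_total / (cp * dT) = 231.77 / (4186 * 13.5) = 0.004101 kg/s

0.004101 kg/s


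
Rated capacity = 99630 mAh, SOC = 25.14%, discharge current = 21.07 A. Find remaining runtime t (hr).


Convert: C_total = 99630 mAh = 99.63 Ah
Step 1: remaining = SOC/100 * C_total = 25.14/100 * 99.63 = 25.047 Ah
Step 2: t = remaining / I = 25.047 / 21.07 = 1.189 hr

1.189 hr


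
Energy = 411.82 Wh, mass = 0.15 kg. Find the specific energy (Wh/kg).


Specific energy = 411.82 Wh / 0.15 kg = 2745 Wh/kg

2745 Wh/kg


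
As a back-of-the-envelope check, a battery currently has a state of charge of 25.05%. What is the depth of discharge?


DOD = 100 - SOC = 100 - 25.05 = 74.95%

74.95%


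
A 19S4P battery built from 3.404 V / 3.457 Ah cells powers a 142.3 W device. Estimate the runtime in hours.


Step 1: E_pack = Ns * V_cell * Np * C_cell = 19 * 3.404 * 4 * 3.457 = 894.34 Wh
Step 2: t = E_pack / P = 894.34 / 142.3 = 6.285 hr

6.285 hr


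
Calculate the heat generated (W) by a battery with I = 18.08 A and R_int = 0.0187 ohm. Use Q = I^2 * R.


I^2 = 326.89
Q = 326.89 * 0.0187 = 6.113 W

6.113 W


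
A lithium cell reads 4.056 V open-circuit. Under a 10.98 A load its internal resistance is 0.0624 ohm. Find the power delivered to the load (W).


Step 1: V_terminal = OCV - I*R = 4.056 - 10.98 * 0.0624 = 3.3708 V
Step 2: P_out = V_terminal * I = 3.3708 * 10.98 = 37.01 W

37.01 W


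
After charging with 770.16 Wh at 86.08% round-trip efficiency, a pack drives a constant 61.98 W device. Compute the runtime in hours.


Step 1: E_discharge = eta/100 * E_charge = 86.08/100 * 770.16 = 662.95 Wh
Step 2: t = E_discharge / P = 662.95 / 61.98 = 10.70 hr

10.70 hr


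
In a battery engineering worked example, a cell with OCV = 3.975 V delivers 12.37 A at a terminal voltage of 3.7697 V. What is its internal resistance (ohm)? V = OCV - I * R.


R = (OCV - V) / I = (3.975 - 3.7697) / 12.37 = 0.01660 ohm

0.01660 ohm


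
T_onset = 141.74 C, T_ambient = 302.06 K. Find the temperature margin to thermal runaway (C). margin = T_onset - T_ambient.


Convert: T_ambient = 302.06 K = 28.91 C
margin = 141.74 - 28.91 = 112.83 C

112.83 C


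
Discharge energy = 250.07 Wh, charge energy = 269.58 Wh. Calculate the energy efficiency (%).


eta_e = E_dis / E_chg * 100 = 250.07 / 269.58 * 100 = 92.76%

92.76%


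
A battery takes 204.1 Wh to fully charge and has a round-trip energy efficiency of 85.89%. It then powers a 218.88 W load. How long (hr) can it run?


Step 1: E_discharge = eta/100 * E_charge = 85.89/100 * 204.1 = 175.3 Wh
Step 2: t = E_discharge / P = 175.3 / 218.88 = 0.8009 hr

0.8009 hr


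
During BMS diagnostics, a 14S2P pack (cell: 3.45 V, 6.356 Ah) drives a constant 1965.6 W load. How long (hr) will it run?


Step 1: E_pack = Ns * V_cell * Np * C_cell = 14 * 3.45 * 2 * 6.356 = 613.99 Wh
Step 2: t = E_pack / P = 613.99 / 1965.6 = 0.3124 hr

0.3124 hr


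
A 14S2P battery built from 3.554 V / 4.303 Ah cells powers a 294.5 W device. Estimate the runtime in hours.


Step 1: E_pack = Ns * V_cell * Np * C_cell = 14 * 3.554 * 2 * 4.303 = 428.2 Wh
Step 2: t = E_pack / P = 428.2 / 294.5 = 1.454 hr

1.454 hr


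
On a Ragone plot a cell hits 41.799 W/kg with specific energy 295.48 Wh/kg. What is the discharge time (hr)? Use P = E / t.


t = E / P = 295.48 / 41.799 = 7.069 hr

7.069 hr


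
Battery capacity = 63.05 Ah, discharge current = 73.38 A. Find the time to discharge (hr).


t = capacity / current = 63.05 / 73.38 = 0.8592 hr

0.8592 hr


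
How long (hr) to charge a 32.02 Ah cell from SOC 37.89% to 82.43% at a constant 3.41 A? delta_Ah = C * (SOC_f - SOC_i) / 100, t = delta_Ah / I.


Step 1: dSOC = 82.43% - 37.89% = 44.54%
Step 2: delta_Ah = 32.02 * 44.54 / 100 = 14.262 Ah
Step 3: t = 14.262 / 3.41 = 4.182 hr

4.182 hr


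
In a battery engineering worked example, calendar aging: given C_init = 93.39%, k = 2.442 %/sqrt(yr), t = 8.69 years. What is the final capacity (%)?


sqrt(t) = sqrt(8.69) = 2.9479
C_final = 93.39 - 2.442 * 2.9479 = 86.19%

86.19%


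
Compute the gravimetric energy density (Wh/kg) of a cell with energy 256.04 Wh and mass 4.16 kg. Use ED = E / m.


Specific energy = 256.04 Wh / 4.16 kg = 61.55 Wh/kg

61.55 Wh/kg


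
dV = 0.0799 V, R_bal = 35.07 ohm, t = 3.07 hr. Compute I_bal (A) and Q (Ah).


First, Ohm's law: I_bal = 0.0799 V / 35.07 ohm = 0.0022783 A
Then Q = I * t = 0.0022783 A * 3.07 hr = 0.006994 Ah

I=0.0022783 A, Q=0.006994 Ah


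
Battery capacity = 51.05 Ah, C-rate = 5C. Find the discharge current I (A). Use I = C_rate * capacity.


I = C_rate * capacity = 5 * 51.05 = 255.25 A

255.25 A


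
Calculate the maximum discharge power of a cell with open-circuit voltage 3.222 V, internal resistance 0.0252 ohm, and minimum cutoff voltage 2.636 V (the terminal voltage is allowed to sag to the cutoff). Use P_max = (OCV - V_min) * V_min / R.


P_max = (OCV - V_min) * V_min / R = (3.222 - 2.636) * 2.636 / 0.0252 = 0.586 * 2.636 / 0.0252 = 61.30 W

61.30 W


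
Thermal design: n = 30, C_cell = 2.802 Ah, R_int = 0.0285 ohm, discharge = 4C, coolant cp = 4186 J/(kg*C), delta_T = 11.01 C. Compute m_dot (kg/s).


Step 1: I = 4 * 2.802 = 11.208 A
Step 2: Q_cell = I^2 * R = 11.208^2 * 0.0285 = 3.5801 W
Step 3: Q_total = 30 * 3.5801 = 107.4 W
Step 4: m_dot = Q_total / (cp * dT) = 107.4 / (4186 * 11.01) = 0.002330 kg/s

0.002330 kg/s


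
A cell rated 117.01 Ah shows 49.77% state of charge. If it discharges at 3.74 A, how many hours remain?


Step 1: remaining = SOC/100 * C_total = 49.77/100 * 117.01 = 58.236 Ah
Step 2: t = remaining / I = 58.236 / 3.74 = 15.57 hr

15.57 hr


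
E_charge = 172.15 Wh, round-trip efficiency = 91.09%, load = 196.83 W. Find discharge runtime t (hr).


Step 1: E_discharge = eta/100 * E_charge = 91.09/100 * 172.15 = 156.81 Wh
Step 2: t = E_discharge / P = 156.81 / 196.83 = 0.7967 hr

0.7967 hr


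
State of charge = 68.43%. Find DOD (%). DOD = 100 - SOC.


DOD = 100 - SOC = 100 - 68.43 = 31.57%

31.57%


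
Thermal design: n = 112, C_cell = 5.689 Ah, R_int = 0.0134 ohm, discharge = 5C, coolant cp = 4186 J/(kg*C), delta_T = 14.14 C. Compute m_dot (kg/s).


Step 1: I = 5 * 5.689 = 28.445 A
Step 2: Q_cell = I^2 * R = 28.445^2 * 0.0134 = 10.842 W
Step 3: Q_total = 112 * 10.842 = 1214.3 W
Step 4: m_dot = Q_total / (cp * dT) = 1214.3 / (4186 * 14.14) = 0.02052 kg/s

0.02052 kg/s


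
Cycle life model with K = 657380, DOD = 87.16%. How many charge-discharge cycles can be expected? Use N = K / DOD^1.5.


Step 1: DOD^1.5 = 87.16^1.5 = 813.72
Step 2: N = 657380 / 813.72 = 807.9 cycles

807.9 cycles


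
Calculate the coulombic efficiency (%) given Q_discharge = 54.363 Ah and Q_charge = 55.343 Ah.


eta_c = Q_dis / Q_chg * 100 = 54.363 / 55.343 * 100 = 98.23%

98.23%


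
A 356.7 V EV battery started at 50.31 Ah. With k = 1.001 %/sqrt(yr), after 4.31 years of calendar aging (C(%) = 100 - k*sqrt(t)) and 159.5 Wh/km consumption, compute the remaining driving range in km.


Step 1: capacity retention = 100 - 1.001 * sqrt(4.31) = 100 - 1.001 * 2.0761 = 97.922%
Step 2: C_now = 50.31 * 97.922/100 = 49.265 Ah
Step 3: E_pack = V * C_now = 356.7 * 49.265 = 17573 Wh
Step 4: range = E_pack / consumption = 17573 / 159.5 = 110.2 km

110.2 km


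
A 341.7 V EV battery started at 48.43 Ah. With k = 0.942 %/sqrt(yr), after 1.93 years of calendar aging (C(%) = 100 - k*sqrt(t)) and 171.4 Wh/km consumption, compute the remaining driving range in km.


Step 1: capacity retention = 100 - 0.942 * sqrt(1.93) = 100 - 0.942 * 1.3892 = 98.691%
Step 2: C_now = 48.43 * 98.691/100 = 47.796 Ah
Step 3: E_pack = V * C_now = 341.7 * 47.796 = 16332 Wh
Step 4: range = E_pack / consumption = 16332 / 171.4 = 95.29 km

95.29 km


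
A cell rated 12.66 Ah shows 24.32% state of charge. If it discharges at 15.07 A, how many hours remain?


Step 1: remaining = SOC/100 * C_total = 24.32/100 * 12.66 = 3.0789 Ah
Step 2: t = remaining / I = 3.0789 / 15.07 = 0.2043 hr

0.2043 hr


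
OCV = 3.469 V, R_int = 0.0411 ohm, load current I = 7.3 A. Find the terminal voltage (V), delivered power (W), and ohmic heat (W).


Step 1: V_terminal = OCV - I*R = 3.469 - 7.3 * 0.0411 = 3.169 V
Step 2: P_out = V_terminal * I = 3.169 * 7.3 = 23.13 W
Step 3: Q = I^2 * R = 7.3^2 * 0.0411 = 2.190 W

V=3.169 V, P=23.13 W, Q=2.190 W


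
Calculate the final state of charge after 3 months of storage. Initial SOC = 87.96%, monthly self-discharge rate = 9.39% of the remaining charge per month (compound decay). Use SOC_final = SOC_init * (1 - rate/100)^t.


decay = (1 - 9.39/100)^3 = 0.74392
SOC_final = 87.96 * 0.74392 = 65.44%

65.44%


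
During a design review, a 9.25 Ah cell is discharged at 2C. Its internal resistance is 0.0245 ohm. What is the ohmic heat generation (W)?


Step 1: I = C_rate * capacity = 2 * 9.25 = 18.5 A
Step 2: Q = I^2 * R = 18.5^2 * 0.0245 = 342.25 * 0.0245 = 8.385 W

8.385 W
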